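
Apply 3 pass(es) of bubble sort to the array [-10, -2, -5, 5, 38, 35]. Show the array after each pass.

After pass 1: [-10, -5, -2, 5, 35, 38] (2 swaps)
After pass 2: [-10, -5, -2, 5, 35, 38] (0 swaps)
After pass 3: [-10, -5, -2, 5, 35, 38] (0 swaps)
Total swaps: 2


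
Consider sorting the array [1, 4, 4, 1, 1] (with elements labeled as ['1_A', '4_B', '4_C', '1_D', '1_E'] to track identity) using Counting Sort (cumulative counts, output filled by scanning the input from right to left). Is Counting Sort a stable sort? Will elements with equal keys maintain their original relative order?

Trace Counting Sort on the labeled array (the key is the number; the letter only tracks identity):
  Counts for values 0..4: [0, 3, 0, 0, 2]
  Cumulative counts: [0, 3, 3, 3, 5]
  Scan right to left: place 1_E at output index 2
  Scan right to left: place 1_D at output index 1
  Scan right to left: place 4_C at output index 4
  Scan right to left: place 4_B at output index 3
  Scan right to left: place 1_A at output index 0
  Output: [1_A, 1_D, 1_E, 4_B, 4_C]
Equal keys:
  value 1: originally 1_A, 1_D, 1_E; after sorting 1_A, 1_D, 1_E -> order preserved
  value 4: originally 4_B, 4_C; after sorting 4_B, 4_C -> order preserved
All equal keys kept their original relative order. Counting Sort is stable: scanning the input right to left with decreasing cumulative counts places later duplicates at later output positions.
Answer: Stable


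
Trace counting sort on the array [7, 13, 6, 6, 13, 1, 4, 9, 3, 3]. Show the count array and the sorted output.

Count array: [0, 1, 0, 2, 1, 0, 2, 1, 0, 1, 0, 0, 0, 2]
(count[i] = number of elements equal to i)
Cumulative count: [0, 1, 1, 3, 4, 4, 6, 7, 7, 8, 8, 8, 8, 10]
Sorted: [1, 3, 3, 4, 6, 6, 7, 9, 13, 13]


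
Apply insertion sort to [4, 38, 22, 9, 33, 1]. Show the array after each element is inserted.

First element 4 is already 'sorted'
Insert 38: shifted 0 elements -> [4, 38, 22, 9, 33, 1]
Insert 22: shifted 1 elements -> [4, 22, 38, 9, 33, 1]
Insert 9: shifted 2 elements -> [4, 9, 22, 38, 33, 1]
Insert 33: shifted 1 elements -> [4, 9, 22, 33, 38, 1]
Insert 1: shifted 5 elements -> [1, 4, 9, 22, 33, 38]


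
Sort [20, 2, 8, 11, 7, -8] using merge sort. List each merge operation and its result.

Divide and conquer:
  Merge [2] + [8] -> [2, 8]
  Merge [20] + [2, 8] -> [2, 8, 20]
  Merge [7] + [-8] -> [-8, 7]
  Merge [11] + [-8, 7] -> [-8, 7, 11]
  Merge [2, 8, 20] + [-8, 7, 11] -> [-8, 2, 7, 8, 11, 20]


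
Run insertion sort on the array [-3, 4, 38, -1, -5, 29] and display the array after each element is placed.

First element -3 is already 'sorted'
Insert 4: shifted 0 elements -> [-3, 4, 38, -1, -5, 29]
Insert 38: shifted 0 elements -> [-3, 4, 38, -1, -5, 29]
Insert -1: shifted 2 elements -> [-3, -1, 4, 38, -5, 29]
Insert -5: shifted 4 elements -> [-5, -3, -1, 4, 38, 29]
Insert 29: shifted 1 elements -> [-5, -3, -1, 4, 29, 38]


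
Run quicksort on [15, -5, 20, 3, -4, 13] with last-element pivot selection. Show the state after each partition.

Partition 1: pivot=13 at index 3 -> [-5, 3, -4, 13, 20, 15]
Partition 2: pivot=-4 at index 1 -> [-5, -4, 3, 13, 20, 15]
Partition 3: pivot=15 at index 4 -> [-5, -4, 3, 13, 15, 20]


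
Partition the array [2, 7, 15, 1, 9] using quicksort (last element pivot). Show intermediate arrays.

Partition 1: pivot=9 at index 3 -> [2, 7, 1, 9, 15]
Partition 2: pivot=1 at index 0 -> [1, 7, 2, 9, 15]
Partition 3: pivot=2 at index 1 -> [1, 2, 7, 9, 15]


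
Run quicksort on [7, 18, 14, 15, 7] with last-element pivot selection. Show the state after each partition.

Partition 1: pivot=7 at index 1 -> [7, 7, 14, 15, 18]
Partition 2: pivot=18 at index 4 -> [7, 7, 14, 15, 18]
Partition 3: pivot=15 at index 3 -> [7, 7, 14, 15, 18]


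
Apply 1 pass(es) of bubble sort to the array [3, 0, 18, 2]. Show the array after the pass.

After pass 1: [0, 3, 2, 18] (2 swaps)
Total swaps: 2


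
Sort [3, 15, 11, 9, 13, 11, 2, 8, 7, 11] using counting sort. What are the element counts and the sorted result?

Count array: [0, 0, 1, 1, 0, 0, 0, 1, 1, 1, 0, 3, 0, 1, 0, 1]
(count[i] = number of elements equal to i)
Cumulative count: [0, 0, 1, 2, 2, 2, 2, 3, 4, 5, 5, 8, 8, 9, 9, 10]
Sorted: [2, 3, 7, 8, 9, 11, 11, 11, 13, 15]


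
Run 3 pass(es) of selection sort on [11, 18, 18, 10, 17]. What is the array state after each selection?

Pass 1: Select minimum 10 at index 3, swap -> [10, 18, 18, 11, 17]
Pass 2: Select minimum 11 at index 3, swap -> [10, 11, 18, 18, 17]
Pass 3: Select minimum 17 at index 4, swap -> [10, 11, 17, 18, 18]


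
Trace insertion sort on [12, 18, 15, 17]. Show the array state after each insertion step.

First element 12 is already 'sorted'
Insert 18: shifted 0 elements -> [12, 18, 15, 17]
Insert 15: shifted 1 elements -> [12, 15, 18, 17]
Insert 17: shifted 1 elements -> [12, 15, 17, 18]


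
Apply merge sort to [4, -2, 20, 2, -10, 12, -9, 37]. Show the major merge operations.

Divide and conquer:
  Merge [4] + [-2] -> [-2, 4]
  Merge [20] + [2] -> [2, 20]
  Merge [-2, 4] + [2, 20] -> [-2, 2, 4, 20]
  Merge [-10] + [12] -> [-10, 12]
  Merge [-9] + [37] -> [-9, 37]
  Merge [-10, 12] + [-9, 37] -> [-10, -9, 12, 37]
  Merge [-2, 2, 4, 20] + [-10, -9, 12, 37] -> [-10, -9, -2, 2, 4, 12, 20, 37]


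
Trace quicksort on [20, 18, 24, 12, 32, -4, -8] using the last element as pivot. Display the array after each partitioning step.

Partition 1: pivot=-8 at index 0 -> [-8, 18, 24, 12, 32, -4, 20]
Partition 2: pivot=20 at index 4 -> [-8, 18, 12, -4, 20, 24, 32]
Partition 3: pivot=-4 at index 1 -> [-8, -4, 12, 18, 20, 24, 32]
Partition 4: pivot=18 at index 3 -> [-8, -4, 12, 18, 20, 24, 32]
Partition 5: pivot=32 at index 6 -> [-8, -4, 12, 18, 20, 24, 32]


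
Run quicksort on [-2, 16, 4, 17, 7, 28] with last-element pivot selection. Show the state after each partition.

Partition 1: pivot=28 at index 5 -> [-2, 16, 4, 17, 7, 28]
Partition 2: pivot=7 at index 2 -> [-2, 4, 7, 17, 16, 28]
Partition 3: pivot=4 at index 1 -> [-2, 4, 7, 17, 16, 28]
Partition 4: pivot=16 at index 3 -> [-2, 4, 7, 16, 17, 28]


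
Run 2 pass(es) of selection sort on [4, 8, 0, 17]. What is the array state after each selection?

Pass 1: Select minimum 0 at index 2, swap -> [0, 8, 4, 17]
Pass 2: Select minimum 4 at index 2, swap -> [0, 4, 8, 17]


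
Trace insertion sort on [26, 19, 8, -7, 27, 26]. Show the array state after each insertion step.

First element 26 is already 'sorted'
Insert 19: shifted 1 elements -> [19, 26, 8, -7, 27, 26]
Insert 8: shifted 2 elements -> [8, 19, 26, -7, 27, 26]
Insert -7: shifted 3 elements -> [-7, 8, 19, 26, 27, 26]
Insert 27: shifted 0 elements -> [-7, 8, 19, 26, 27, 26]
Insert 26: shifted 1 elements -> [-7, 8, 19, 26, 26, 27]


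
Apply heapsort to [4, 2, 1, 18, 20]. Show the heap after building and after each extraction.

Build heap: [20, 18, 1, 4, 2]
Extract 20: [18, 4, 1, 2, 20]
Extract 18: [4, 2, 1, 18, 20]
Extract 4: [2, 1, 4, 18, 20]
Extract 2: [1, 2, 4, 18, 20]


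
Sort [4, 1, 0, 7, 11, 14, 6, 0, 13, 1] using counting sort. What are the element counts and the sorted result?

Count array: [2, 2, 0, 0, 1, 0, 1, 1, 0, 0, 0, 1, 0, 1, 1]
(count[i] = number of elements equal to i)
Cumulative count: [2, 4, 4, 4, 5, 5, 6, 7, 7, 7, 7, 8, 8, 9, 10]
Sorted: [0, 0, 1, 1, 4, 6, 7, 11, 13, 14]


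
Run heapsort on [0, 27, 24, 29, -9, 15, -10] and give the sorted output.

Build heap: [29, 27, 24, 0, -9, 15, -10]
Extract 29: [27, 0, 24, -10, -9, 15, 29]
Extract 27: [24, 0, 15, -10, -9, 27, 29]
Extract 24: [15, 0, -9, -10, 24, 27, 29]
Extract 15: [0, -10, -9, 15, 24, 27, 29]
Extract 0: [-9, -10, 0, 15, 24, 27, 29]
Extract -9: [-10, -9, 0, 15, 24, 27, 29]


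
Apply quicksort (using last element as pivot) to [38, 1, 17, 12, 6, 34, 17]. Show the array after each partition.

Partition 1: pivot=17 at index 4 -> [1, 17, 12, 6, 17, 34, 38]
Partition 2: pivot=6 at index 1 -> [1, 6, 12, 17, 17, 34, 38]
Partition 3: pivot=17 at index 3 -> [1, 6, 12, 17, 17, 34, 38]
Partition 4: pivot=38 at index 6 -> [1, 6, 12, 17, 17, 34, 38]


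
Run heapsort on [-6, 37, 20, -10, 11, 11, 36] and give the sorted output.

Build heap: [37, 11, 36, -10, -6, 11, 20]
Extract 37: [36, 11, 20, -10, -6, 11, 37]
Extract 36: [20, 11, 11, -10, -6, 36, 37]
Extract 20: [11, -6, 11, -10, 20, 36, 37]
Extract 11: [11, -6, -10, 11, 20, 36, 37]
Extract 11: [-6, -10, 11, 11, 20, 36, 37]
Extract -6: [-10, -6, 11, 11, 20, 36, 37]


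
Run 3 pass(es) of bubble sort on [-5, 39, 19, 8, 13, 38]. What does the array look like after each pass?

After pass 1: [-5, 19, 8, 13, 38, 39] (4 swaps)
After pass 2: [-5, 8, 13, 19, 38, 39] (2 swaps)
After pass 3: [-5, 8, 13, 19, 38, 39] (0 swaps)
Total swaps: 6


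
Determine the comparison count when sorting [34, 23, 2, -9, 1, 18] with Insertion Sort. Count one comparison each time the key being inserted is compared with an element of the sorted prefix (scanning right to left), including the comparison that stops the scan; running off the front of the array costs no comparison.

Insert 23: 34 > 23 (shift), reached front = 1 comparison(s) -> [23, 34, 2, -9, 1, 18]
Insert 2: 34 > 2 (shift), 23 > 2 (shift), reached front = 2 comparison(s) -> [2, 23, 34, -9, 1, 18]
Insert -9: 34 > -9 (shift), 23 > -9 (shift), 2 > -9 (shift), reached front = 3 comparison(s) -> [-9, 2, 23, 34, 1, 18]
Insert 1: 34 > 1 (shift), 23 > 1 (shift), 2 > 1 (shift), -9 <= 1 (stop) = 4 comparison(s) -> [-9, 1, 2, 23, 34, 18]
Insert 18: 34 > 18 (shift), 23 > 18 (shift), 2 <= 18 (stop) = 3 comparison(s) -> [-9, 1, 2, 18, 23, 34]
Total comparisons: 1 + 2 + 3 + 4 + 3 = 13


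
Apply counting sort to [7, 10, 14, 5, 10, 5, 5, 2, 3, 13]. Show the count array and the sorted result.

Count array: [0, 0, 1, 1, 0, 3, 0, 1, 0, 0, 2, 0, 0, 1, 1]
(count[i] = number of elements equal to i)
Cumulative count: [0, 0, 1, 2, 2, 5, 5, 6, 6, 6, 8, 8, 8, 9, 10]
Sorted: [2, 3, 5, 5, 5, 7, 10, 10, 13, 14]


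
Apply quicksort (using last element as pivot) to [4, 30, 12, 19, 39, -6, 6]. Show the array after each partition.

Partition 1: pivot=6 at index 2 -> [4, -6, 6, 19, 39, 30, 12]
Partition 2: pivot=-6 at index 0 -> [-6, 4, 6, 19, 39, 30, 12]
Partition 3: pivot=12 at index 3 -> [-6, 4, 6, 12, 39, 30, 19]
Partition 4: pivot=19 at index 4 -> [-6, 4, 6, 12, 19, 30, 39]
Partition 5: pivot=39 at index 6 -> [-6, 4, 6, 12, 19, 30, 39]


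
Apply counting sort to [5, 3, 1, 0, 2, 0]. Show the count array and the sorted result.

Count array: [2, 1, 1, 1, 0, 1]
(count[i] = number of elements equal to i)
Cumulative count: [2, 3, 4, 5, 5, 6]
Sorted: [0, 0, 1, 2, 3, 5]


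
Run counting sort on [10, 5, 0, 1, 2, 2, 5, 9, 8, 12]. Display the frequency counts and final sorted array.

Count array: [1, 1, 2, 0, 0, 2, 0, 0, 1, 1, 1, 0, 1]
(count[i] = number of elements equal to i)
Cumulative count: [1, 2, 4, 4, 4, 6, 6, 6, 7, 8, 9, 9, 10]
Sorted: [0, 1, 2, 2, 5, 5, 8, 9, 10, 12]


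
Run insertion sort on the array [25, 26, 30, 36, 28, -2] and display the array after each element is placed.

First element 25 is already 'sorted'
Insert 26: shifted 0 elements -> [25, 26, 30, 36, 28, -2]
Insert 30: shifted 0 elements -> [25, 26, 30, 36, 28, -2]
Insert 36: shifted 0 elements -> [25, 26, 30, 36, 28, -2]
Insert 28: shifted 2 elements -> [25, 26, 28, 30, 36, -2]
Insert -2: shifted 5 elements -> [-2, 25, 26, 28, 30, 36]


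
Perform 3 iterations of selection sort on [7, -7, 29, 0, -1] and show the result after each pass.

Pass 1: Select minimum -7 at index 1, swap -> [-7, 7, 29, 0, -1]
Pass 2: Select minimum -1 at index 4, swap -> [-7, -1, 29, 0, 7]
Pass 3: Select minimum 0 at index 3, swap -> [-7, -1, 0, 29, 7]


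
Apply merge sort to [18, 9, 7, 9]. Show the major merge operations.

Divide and conquer:
  Merge [18] + [9] -> [9, 18]
  Merge [7] + [9] -> [7, 9]
  Merge [9, 18] + [7, 9] -> [7, 9, 9, 18]


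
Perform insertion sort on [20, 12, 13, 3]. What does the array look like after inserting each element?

First element 20 is already 'sorted'
Insert 12: shifted 1 elements -> [12, 20, 13, 3]
Insert 13: shifted 1 elements -> [12, 13, 20, 3]
Insert 3: shifted 3 elements -> [3, 12, 13, 20]


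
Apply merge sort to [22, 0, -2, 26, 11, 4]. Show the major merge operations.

Divide and conquer:
  Merge [0] + [-2] -> [-2, 0]
  Merge [22] + [-2, 0] -> [-2, 0, 22]
  Merge [11] + [4] -> [4, 11]
  Merge [26] + [4, 11] -> [4, 11, 26]
  Merge [-2, 0, 22] + [4, 11, 26] -> [-2, 0, 4, 11, 22, 26]


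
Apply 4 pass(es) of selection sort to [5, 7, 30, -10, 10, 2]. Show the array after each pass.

Pass 1: Select minimum -10 at index 3, swap -> [-10, 7, 30, 5, 10, 2]
Pass 2: Select minimum 2 at index 5, swap -> [-10, 2, 30, 5, 10, 7]
Pass 3: Select minimum 5 at index 3, swap -> [-10, 2, 5, 30, 10, 7]
Pass 4: Select minimum 7 at index 5, swap -> [-10, 2, 5, 7, 10, 30]


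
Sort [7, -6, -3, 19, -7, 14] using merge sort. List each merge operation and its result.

Divide and conquer:
  Merge [-6] + [-3] -> [-6, -3]
  Merge [7] + [-6, -3] -> [-6, -3, 7]
  Merge [-7] + [14] -> [-7, 14]
  Merge [19] + [-7, 14] -> [-7, 14, 19]
  Merge [-6, -3, 7] + [-7, 14, 19] -> [-7, -6, -3, 7, 14, 19]


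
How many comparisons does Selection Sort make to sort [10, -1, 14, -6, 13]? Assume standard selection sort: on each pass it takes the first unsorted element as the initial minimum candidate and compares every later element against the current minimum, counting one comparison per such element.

Pass 1: scan indices 1..4 for the minimum = 4 comparison(s); min is -6, place at index 0 -> [-6, -1, 14, 10, 13]
Pass 2: scan indices 2..4 for the minimum = 3 comparison(s); min is -1, place at index 1 -> [-6, -1, 14, 10, 13]
Pass 3: scan indices 3..4 for the minimum = 2 comparison(s); min is 10, place at index 2 -> [-6, -1, 10, 14, 13]
Pass 4: scan indices 4..4 for the minimum = 1 comparison(s); min is 13, place at index 3 -> [-6, -1, 10, 13, 14]
Selection sort always scans the whole unsorted suffix, so the count is (n-1) + (n-2) + ... + 1 = n(n-1)/2 = 5*4/2 = 10 regardless of the input order.
Total comparisons: 4 + 3 + 2 + 1 = 10


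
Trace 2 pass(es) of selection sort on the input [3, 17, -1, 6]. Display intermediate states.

Pass 1: Select minimum -1 at index 2, swap -> [-1, 17, 3, 6]
Pass 2: Select minimum 3 at index 2, swap -> [-1, 3, 17, 6]


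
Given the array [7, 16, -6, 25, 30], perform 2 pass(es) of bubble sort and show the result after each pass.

After pass 1: [7, -6, 16, 25, 30] (1 swaps)
After pass 2: [-6, 7, 16, 25, 30] (1 swaps)
Total swaps: 2


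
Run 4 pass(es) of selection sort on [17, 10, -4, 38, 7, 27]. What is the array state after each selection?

Pass 1: Select minimum -4 at index 2, swap -> [-4, 10, 17, 38, 7, 27]
Pass 2: Select minimum 7 at index 4, swap -> [-4, 7, 17, 38, 10, 27]
Pass 3: Select minimum 10 at index 4, swap -> [-4, 7, 10, 38, 17, 27]
Pass 4: Select minimum 17 at index 4, swap -> [-4, 7, 10, 17, 38, 27]


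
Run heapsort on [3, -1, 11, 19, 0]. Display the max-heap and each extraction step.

Build heap: [19, 3, 11, -1, 0]
Extract 19: [11, 3, 0, -1, 19]
Extract 11: [3, -1, 0, 11, 19]
Extract 3: [0, -1, 3, 11, 19]
Extract 0: [-1, 0, 3, 11, 19]


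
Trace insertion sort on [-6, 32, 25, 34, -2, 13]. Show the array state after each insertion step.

First element -6 is already 'sorted'
Insert 32: shifted 0 elements -> [-6, 32, 25, 34, -2, 13]
Insert 25: shifted 1 elements -> [-6, 25, 32, 34, -2, 13]
Insert 34: shifted 0 elements -> [-6, 25, 32, 34, -2, 13]
Insert -2: shifted 3 elements -> [-6, -2, 25, 32, 34, 13]
Insert 13: shifted 3 elements -> [-6, -2, 13, 25, 32, 34]


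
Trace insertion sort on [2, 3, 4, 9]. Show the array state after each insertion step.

First element 2 is already 'sorted'
Insert 3: shifted 0 elements -> [2, 3, 4, 9]
Insert 4: shifted 0 elements -> [2, 3, 4, 9]
Insert 9: shifted 0 elements -> [2, 3, 4, 9]


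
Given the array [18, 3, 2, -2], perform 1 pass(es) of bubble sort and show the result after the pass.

After pass 1: [3, 2, -2, 18] (3 swaps)
Total swaps: 3


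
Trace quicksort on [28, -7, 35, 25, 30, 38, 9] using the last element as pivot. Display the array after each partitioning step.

Partition 1: pivot=9 at index 1 -> [-7, 9, 35, 25, 30, 38, 28]
Partition 2: pivot=28 at index 3 -> [-7, 9, 25, 28, 30, 38, 35]
Partition 3: pivot=35 at index 5 -> [-7, 9, 25, 28, 30, 35, 38]


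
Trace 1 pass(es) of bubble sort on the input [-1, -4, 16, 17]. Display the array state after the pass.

After pass 1: [-4, -1, 16, 17] (1 swaps)
Total swaps: 1


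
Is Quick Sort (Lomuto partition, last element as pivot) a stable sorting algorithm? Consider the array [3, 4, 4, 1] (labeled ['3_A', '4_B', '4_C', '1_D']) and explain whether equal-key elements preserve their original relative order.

Trace Quick Sort on the labeled array (the key is the number; the letter only tracks identity):
  Partition indices 0..3 around pivot 1_D -> [1_D, 4_B, 4_C, 3_A]
  Partition indices 1..3 around pivot 3_A -> [1_D, 3_A, 4_C, 4_B]
  Partition indices 2..3 around pivot 4_B -> [1_D, 3_A, 4_C, 4_B]
Final order: [1_D, 3_A, 4_C, 4_B]
Equal keys:
  value 4: originally 4_B, 4_C; after sorting 4_C, 4_B -> order changed
Equal keys were reordered, so Quick Sort is not stable: partition swaps elements across long distances and can reorder equal keys. (One such input is enough; an unstable sort may happen to preserve order on other inputs, but it gives no guarantee.)
Answer: Not stable


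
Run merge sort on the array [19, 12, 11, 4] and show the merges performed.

Divide and conquer:
  Merge [19] + [12] -> [12, 19]
  Merge [11] + [4] -> [4, 11]
  Merge [12, 19] + [4, 11] -> [4, 11, 12, 19]


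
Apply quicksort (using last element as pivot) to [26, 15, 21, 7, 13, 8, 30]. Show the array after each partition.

Partition 1: pivot=30 at index 6 -> [26, 15, 21, 7, 13, 8, 30]
Partition 2: pivot=8 at index 1 -> [7, 8, 21, 26, 13, 15, 30]
Partition 3: pivot=15 at index 3 -> [7, 8, 13, 15, 21, 26, 30]
Partition 4: pivot=26 at index 5 -> [7, 8, 13, 15, 21, 26, 30]


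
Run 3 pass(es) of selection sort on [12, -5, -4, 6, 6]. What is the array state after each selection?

Pass 1: Select minimum -5 at index 1, swap -> [-5, 12, -4, 6, 6]
Pass 2: Select minimum -4 at index 2, swap -> [-5, -4, 12, 6, 6]
Pass 3: Select minimum 6 at index 3, swap -> [-5, -4, 6, 12, 6]


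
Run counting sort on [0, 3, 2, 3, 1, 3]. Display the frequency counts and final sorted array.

Count array: [1, 1, 1, 3]
(count[i] = number of elements equal to i)
Cumulative count: [1, 2, 3, 6]
Sorted: [0, 1, 2, 3, 3, 3]


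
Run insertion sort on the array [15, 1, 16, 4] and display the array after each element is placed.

First element 15 is already 'sorted'
Insert 1: shifted 1 elements -> [1, 15, 16, 4]
Insert 16: shifted 0 elements -> [1, 15, 16, 4]
Insert 4: shifted 2 elements -> [1, 4, 15, 16]


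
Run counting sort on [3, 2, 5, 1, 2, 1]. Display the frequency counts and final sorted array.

Count array: [0, 2, 2, 1, 0, 1]
(count[i] = number of elements equal to i)
Cumulative count: [0, 2, 4, 5, 5, 6]
Sorted: [1, 1, 2, 2, 3, 5]


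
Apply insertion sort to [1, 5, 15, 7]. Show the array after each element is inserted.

First element 1 is already 'sorted'
Insert 5: shifted 0 elements -> [1, 5, 15, 7]
Insert 15: shifted 0 elements -> [1, 5, 15, 7]
Insert 7: shifted 1 elements -> [1, 5, 7, 15]


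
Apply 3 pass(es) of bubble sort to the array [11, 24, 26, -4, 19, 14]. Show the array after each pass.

After pass 1: [11, 24, -4, 19, 14, 26] (3 swaps)
After pass 2: [11, -4, 19, 14, 24, 26] (3 swaps)
After pass 3: [-4, 11, 14, 19, 24, 26] (2 swaps)
Total swaps: 8


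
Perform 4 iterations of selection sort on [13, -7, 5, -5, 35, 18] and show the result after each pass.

Pass 1: Select minimum -7 at index 1, swap -> [-7, 13, 5, -5, 35, 18]
Pass 2: Select minimum -5 at index 3, swap -> [-7, -5, 5, 13, 35, 18]
Pass 3: Select minimum 5 at index 2, swap -> [-7, -5, 5, 13, 35, 18]
Pass 4: Select minimum 13 at index 3, swap -> [-7, -5, 5, 13, 35, 18]


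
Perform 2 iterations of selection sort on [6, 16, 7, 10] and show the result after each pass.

Pass 1: Select minimum 6 at index 0, swap -> [6, 16, 7, 10]
Pass 2: Select minimum 7 at index 2, swap -> [6, 7, 16, 10]


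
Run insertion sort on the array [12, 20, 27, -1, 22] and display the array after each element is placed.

First element 12 is already 'sorted'
Insert 20: shifted 0 elements -> [12, 20, 27, -1, 22]
Insert 27: shifted 0 elements -> [12, 20, 27, -1, 22]
Insert -1: shifted 3 elements -> [-1, 12, 20, 27, 22]
Insert 22: shifted 1 elements -> [-1, 12, 20, 22, 27]


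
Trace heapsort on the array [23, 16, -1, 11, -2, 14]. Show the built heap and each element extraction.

Build heap: [23, 16, 14, 11, -2, -1]
Extract 23: [16, 11, 14, -1, -2, 23]
Extract 16: [14, 11, -2, -1, 16, 23]
Extract 14: [11, -1, -2, 14, 16, 23]
Extract 11: [-1, -2, 11, 14, 16, 23]
Extract -1: [-2, -1, 11, 14, 16, 23]


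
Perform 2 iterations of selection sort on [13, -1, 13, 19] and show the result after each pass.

Pass 1: Select minimum -1 at index 1, swap -> [-1, 13, 13, 19]
Pass 2: Select minimum 13 at index 1, swap -> [-1, 13, 13, 19]


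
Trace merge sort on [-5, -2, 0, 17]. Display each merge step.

Divide and conquer:
  Merge [-5] + [-2] -> [-5, -2]
  Merge [0] + [17] -> [0, 17]
  Merge [-5, -2] + [0, 17] -> [-5, -2, 0, 17]


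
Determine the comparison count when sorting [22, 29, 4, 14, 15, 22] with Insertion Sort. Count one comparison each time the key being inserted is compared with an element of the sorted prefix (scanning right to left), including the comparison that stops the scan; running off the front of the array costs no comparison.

Insert 29: 22 <= 29 (stop) = 1 comparison(s) -> [22, 29, 4, 14, 15, 22]
Insert 4: 29 > 4 (shift), 22 > 4 (shift), reached front = 2 comparison(s) -> [4, 22, 29, 14, 15, 22]
Insert 14: 29 > 14 (shift), 22 > 14 (shift), 4 <= 14 (stop) = 3 comparison(s) -> [4, 14, 22, 29, 15, 22]
Insert 15: 29 > 15 (shift), 22 > 15 (shift), 14 <= 15 (stop) = 3 comparison(s) -> [4, 14, 15, 22, 29, 22]
Insert 22: 29 > 22 (shift), 22 <= 22 (stop) = 2 comparison(s) -> [4, 14, 15, 22, 22, 29]
Total comparisons: 1 + 2 + 3 + 3 + 2 = 11


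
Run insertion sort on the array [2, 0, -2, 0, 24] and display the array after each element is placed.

First element 2 is already 'sorted'
Insert 0: shifted 1 elements -> [0, 2, -2, 0, 24]
Insert -2: shifted 2 elements -> [-2, 0, 2, 0, 24]
Insert 0: shifted 1 elements -> [-2, 0, 0, 2, 24]
Insert 24: shifted 0 elements -> [-2, 0, 0, 2, 24]


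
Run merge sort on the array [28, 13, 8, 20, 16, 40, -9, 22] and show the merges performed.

Divide and conquer:
  Merge [28] + [13] -> [13, 28]
  Merge [8] + [20] -> [8, 20]
  Merge [13, 28] + [8, 20] -> [8, 13, 20, 28]
  Merge [16] + [40] -> [16, 40]
  Merge [-9] + [22] -> [-9, 22]
  Merge [16, 40] + [-9, 22] -> [-9, 16, 22, 40]
  Merge [8, 13, 20, 28] + [-9, 16, 22, 40] -> [-9, 8, 13, 16, 20, 22, 28, 40]


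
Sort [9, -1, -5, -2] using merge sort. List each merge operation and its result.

Divide and conquer:
  Merge [9] + [-1] -> [-1, 9]
  Merge [-5] + [-2] -> [-5, -2]
  Merge [-1, 9] + [-5, -2] -> [-5, -2, -1, 9]


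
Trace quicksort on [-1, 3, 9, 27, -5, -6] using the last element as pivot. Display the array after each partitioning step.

Partition 1: pivot=-6 at index 0 -> [-6, 3, 9, 27, -5, -1]
Partition 2: pivot=-1 at index 2 -> [-6, -5, -1, 27, 3, 9]
Partition 3: pivot=9 at index 4 -> [-6, -5, -1, 3, 9, 27]


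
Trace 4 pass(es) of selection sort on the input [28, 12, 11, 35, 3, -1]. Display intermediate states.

Pass 1: Select minimum -1 at index 5, swap -> [-1, 12, 11, 35, 3, 28]
Pass 2: Select minimum 3 at index 4, swap -> [-1, 3, 11, 35, 12, 28]
Pass 3: Select minimum 11 at index 2, swap -> [-1, 3, 11, 35, 12, 28]
Pass 4: Select minimum 12 at index 4, swap -> [-1, 3, 11, 12, 35, 28]


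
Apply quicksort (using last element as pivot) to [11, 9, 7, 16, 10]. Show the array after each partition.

Partition 1: pivot=10 at index 2 -> [9, 7, 10, 16, 11]
Partition 2: pivot=7 at index 0 -> [7, 9, 10, 16, 11]
Partition 3: pivot=11 at index 3 -> [7, 9, 10, 11, 16]


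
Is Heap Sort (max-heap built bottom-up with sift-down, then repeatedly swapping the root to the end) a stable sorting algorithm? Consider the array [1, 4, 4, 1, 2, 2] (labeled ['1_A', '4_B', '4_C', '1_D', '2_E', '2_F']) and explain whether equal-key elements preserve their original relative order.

Trace Heap Sort on the labeled array (the key is the number; the letter only tracks identity):
  Build max-heap: [4_B, 2_E, 4_C, 1_D, 1_A, 2_F]
  Swap root 4_B to index 5, re-heapify first 5 -> [4_C, 2_E, 2_F, 1_D, 1_A, 4_B]
  Swap root 4_C to index 4, re-heapify first 4 -> [2_E, 1_A, 2_F, 1_D, 4_C, 4_B]
  Swap root 2_E to index 3, re-heapify first 3 -> [2_F, 1_A, 1_D, 2_E, 4_C, 4_B]
  Swap root 2_F to index 2, re-heapify first 2 -> [1_D, 1_A, 2_F, 2_E, 4_C, 4_B]
  Swap root 1_D to index 1, re-heapify first 1 -> [1_A, 1_D, 2_F, 2_E, 4_C, 4_B]
Final order: [1_A, 1_D, 2_F, 2_E, 4_C, 4_B]
Equal keys:
  value 1: originally 1_A, 1_D; after sorting 1_A, 1_D -> order preserved
  value 2: originally 2_E, 2_F; after sorting 2_F, 2_E -> order changed
  value 4: originally 4_B, 4_C; after sorting 4_C, 4_B -> order changed
Equal keys were reordered, so Heap Sort is not stable: heap construction and root-to-end swaps move elements without regard to the original order of equal keys. (One such input is enough; an unstable sort may happen to preserve order on other inputs, but it gives no guarantee.)
Answer: Not stable


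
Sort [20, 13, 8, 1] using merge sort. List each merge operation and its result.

Divide and conquer:
  Merge [20] + [13] -> [13, 20]
  Merge [8] + [1] -> [1, 8]
  Merge [13, 20] + [1, 8] -> [1, 8, 13, 20]


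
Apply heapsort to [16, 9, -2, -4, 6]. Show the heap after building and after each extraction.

Build heap: [16, 9, -2, -4, 6]
Extract 16: [9, 6, -2, -4, 16]
Extract 9: [6, -4, -2, 9, 16]
Extract 6: [-2, -4, 6, 9, 16]
Extract -2: [-4, -2, 6, 9, 16]


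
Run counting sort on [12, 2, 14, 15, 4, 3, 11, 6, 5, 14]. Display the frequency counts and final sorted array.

Count array: [0, 0, 1, 1, 1, 1, 1, 0, 0, 0, 0, 1, 1, 0, 2, 1]
(count[i] = number of elements equal to i)
Cumulative count: [0, 0, 1, 2, 3, 4, 5, 5, 5, 5, 5, 6, 7, 7, 9, 10]
Sorted: [2, 3, 4, 5, 6, 11, 12, 14, 14, 15]


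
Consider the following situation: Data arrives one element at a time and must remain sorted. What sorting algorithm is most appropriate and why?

Best choice: Insertion sort
Reason: Insertion sort naturally handles online/streaming input by inserting each new element into sorted position


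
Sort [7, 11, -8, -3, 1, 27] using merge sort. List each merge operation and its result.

Divide and conquer:
  Merge [11] + [-8] -> [-8, 11]
  Merge [7] + [-8, 11] -> [-8, 7, 11]
  Merge [1] + [27] -> [1, 27]
  Merge [-3] + [1, 27] -> [-3, 1, 27]
  Merge [-8, 7, 11] + [-3, 1, 27] -> [-8, -3, 1, 7, 11, 27]


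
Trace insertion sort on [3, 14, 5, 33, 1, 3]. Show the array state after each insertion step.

First element 3 is already 'sorted'
Insert 14: shifted 0 elements -> [3, 14, 5, 33, 1, 3]
Insert 5: shifted 1 elements -> [3, 5, 14, 33, 1, 3]
Insert 33: shifted 0 elements -> [3, 5, 14, 33, 1, 3]
Insert 1: shifted 4 elements -> [1, 3, 5, 14, 33, 3]
Insert 3: shifted 3 elements -> [1, 3, 3, 5, 14, 33]


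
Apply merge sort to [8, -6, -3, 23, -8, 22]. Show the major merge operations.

Divide and conquer:
  Merge [-6] + [-3] -> [-6, -3]
  Merge [8] + [-6, -3] -> [-6, -3, 8]
  Merge [-8] + [22] -> [-8, 22]
  Merge [23] + [-8, 22] -> [-8, 22, 23]
  Merge [-6, -3, 8] + [-8, 22, 23] -> [-8, -6, -3, 8, 22, 23]


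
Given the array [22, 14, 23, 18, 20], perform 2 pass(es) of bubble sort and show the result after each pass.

After pass 1: [14, 22, 18, 20, 23] (3 swaps)
After pass 2: [14, 18, 20, 22, 23] (2 swaps)
Total swaps: 5


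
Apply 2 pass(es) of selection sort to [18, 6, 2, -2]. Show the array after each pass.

Pass 1: Select minimum -2 at index 3, swap -> [-2, 6, 2, 18]
Pass 2: Select minimum 2 at index 2, swap -> [-2, 2, 6, 18]


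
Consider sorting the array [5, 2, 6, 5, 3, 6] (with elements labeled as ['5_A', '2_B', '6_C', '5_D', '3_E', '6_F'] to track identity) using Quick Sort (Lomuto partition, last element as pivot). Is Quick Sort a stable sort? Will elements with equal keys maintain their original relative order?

Trace Quick Sort on the labeled array (the key is the number; the letter only tracks identity):
  Partition indices 0..5 around pivot 6_F -> [5_A, 2_B, 6_C, 5_D, 3_E, 6_F]
  Partition indices 0..4 around pivot 3_E -> [2_B, 3_E, 6_C, 5_D, 5_A, 6_F]
  Partition indices 2..4 around pivot 5_A -> [2_B, 3_E, 5_D, 5_A, 6_C, 6_F]
Final order: [2_B, 3_E, 5_D, 5_A, 6_C, 6_F]
Equal keys:
  value 5: originally 5_A, 5_D; after sorting 5_D, 5_A -> order changed
  value 6: originally 6_C, 6_F; after sorting 6_C, 6_F -> order preserved
Equal keys were reordered, so Quick Sort is not stable: partition swaps elements across long distances and can reorder equal keys. (One such input is enough; an unstable sort may happen to preserve order on other inputs, but it gives no guarantee.)
Answer: Not stable


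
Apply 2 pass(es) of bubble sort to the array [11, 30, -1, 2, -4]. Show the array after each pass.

After pass 1: [11, -1, 2, -4, 30] (3 swaps)
After pass 2: [-1, 2, -4, 11, 30] (3 swaps)
Total swaps: 6


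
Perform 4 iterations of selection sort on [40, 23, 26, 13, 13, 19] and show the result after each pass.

Pass 1: Select minimum 13 at index 3, swap -> [13, 23, 26, 40, 13, 19]
Pass 2: Select minimum 13 at index 4, swap -> [13, 13, 26, 40, 23, 19]
Pass 3: Select minimum 19 at index 5, swap -> [13, 13, 19, 40, 23, 26]
Pass 4: Select minimum 23 at index 4, swap -> [13, 13, 19, 23, 40, 26]


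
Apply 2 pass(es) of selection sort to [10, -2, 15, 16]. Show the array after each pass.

Pass 1: Select minimum -2 at index 1, swap -> [-2, 10, 15, 16]
Pass 2: Select minimum 10 at index 1, swap -> [-2, 10, 15, 16]


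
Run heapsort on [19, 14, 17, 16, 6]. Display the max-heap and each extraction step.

Build heap: [19, 16, 17, 14, 6]
Extract 19: [17, 16, 6, 14, 19]
Extract 17: [16, 14, 6, 17, 19]
Extract 16: [14, 6, 16, 17, 19]
Extract 14: [6, 14, 16, 17, 19]


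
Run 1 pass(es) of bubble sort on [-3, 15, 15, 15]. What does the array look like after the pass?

After pass 1: [-3, 15, 15, 15] (0 swaps)
Total swaps: 0


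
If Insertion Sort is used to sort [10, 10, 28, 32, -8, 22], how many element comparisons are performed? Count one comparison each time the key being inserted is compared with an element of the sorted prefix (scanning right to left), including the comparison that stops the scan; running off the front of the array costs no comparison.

Insert 10: 10 <= 10 (stop) = 1 comparison(s) -> [10, 10, 28, 32, -8, 22]
Insert 28: 10 <= 28 (stop) = 1 comparison(s) -> [10, 10, 28, 32, -8, 22]
Insert 32: 28 <= 32 (stop) = 1 comparison(s) -> [10, 10, 28, 32, -8, 22]
Insert -8: 32 > -8 (shift), 28 > -8 (shift), 10 > -8 (shift), 10 > -8 (shift), reached front = 4 comparison(s) -> [-8, 10, 10, 28, 32, 22]
Insert 22: 32 > 22 (shift), 28 > 22 (shift), 10 <= 22 (stop) = 3 comparison(s) -> [-8, 10, 10, 22, 28, 32]
Total comparisons: 1 + 1 + 1 + 4 + 3 = 10


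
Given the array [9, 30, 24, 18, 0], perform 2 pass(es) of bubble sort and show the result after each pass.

After pass 1: [9, 24, 18, 0, 30] (3 swaps)
After pass 2: [9, 18, 0, 24, 30] (2 swaps)
Total swaps: 5


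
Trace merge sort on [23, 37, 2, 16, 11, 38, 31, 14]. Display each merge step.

Divide and conquer:
  Merge [23] + [37] -> [23, 37]
  Merge [2] + [16] -> [2, 16]
  Merge [23, 37] + [2, 16] -> [2, 16, 23, 37]
  Merge [11] + [38] -> [11, 38]
  Merge [31] + [14] -> [14, 31]
  Merge [11, 38] + [14, 31] -> [11, 14, 31, 38]
  Merge [2, 16, 23, 37] + [11, 14, 31, 38] -> [2, 11, 14, 16, 23, 31, 37, 38]


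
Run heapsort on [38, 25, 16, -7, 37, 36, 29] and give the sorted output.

Build heap: [38, 37, 36, -7, 25, 16, 29]
Extract 38: [37, 29, 36, -7, 25, 16, 38]
Extract 37: [36, 29, 16, -7, 25, 37, 38]
Extract 36: [29, 25, 16, -7, 36, 37, 38]
Extract 29: [25, -7, 16, 29, 36, 37, 38]
Extract 25: [16, -7, 25, 29, 36, 37, 38]
Extract 16: [-7, 16, 25, 29, 36, 37, 38]


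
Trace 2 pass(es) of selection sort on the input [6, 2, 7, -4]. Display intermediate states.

Pass 1: Select minimum -4 at index 3, swap -> [-4, 2, 7, 6]
Pass 2: Select minimum 2 at index 1, swap -> [-4, 2, 7, 6]


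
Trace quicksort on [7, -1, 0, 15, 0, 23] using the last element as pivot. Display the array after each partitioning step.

Partition 1: pivot=23 at index 5 -> [7, -1, 0, 15, 0, 23]
Partition 2: pivot=0 at index 2 -> [-1, 0, 0, 15, 7, 23]
Partition 3: pivot=0 at index 1 -> [-1, 0, 0, 15, 7, 23]
Partition 4: pivot=7 at index 3 -> [-1, 0, 0, 7, 15, 23]


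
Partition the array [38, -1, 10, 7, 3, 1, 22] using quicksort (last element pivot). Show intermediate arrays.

Partition 1: pivot=22 at index 5 -> [-1, 10, 7, 3, 1, 22, 38]
Partition 2: pivot=1 at index 1 -> [-1, 1, 7, 3, 10, 22, 38]
Partition 3: pivot=10 at index 4 -> [-1, 1, 7, 3, 10, 22, 38]
Partition 4: pivot=3 at index 2 -> [-1, 1, 3, 7, 10, 22, 38]


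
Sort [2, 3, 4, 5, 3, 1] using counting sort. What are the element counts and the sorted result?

Count array: [0, 1, 1, 2, 1, 1]
(count[i] = number of elements equal to i)
Cumulative count: [0, 1, 2, 4, 5, 6]
Sorted: [1, 2, 3, 3, 4, 5]


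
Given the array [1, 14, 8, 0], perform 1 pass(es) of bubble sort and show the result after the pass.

After pass 1: [1, 8, 0, 14] (2 swaps)
Total swaps: 2


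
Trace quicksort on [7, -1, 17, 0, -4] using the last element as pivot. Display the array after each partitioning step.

Partition 1: pivot=-4 at index 0 -> [-4, -1, 17, 0, 7]
Partition 2: pivot=7 at index 3 -> [-4, -1, 0, 7, 17]
Partition 3: pivot=0 at index 2 -> [-4, -1, 0, 7, 17]


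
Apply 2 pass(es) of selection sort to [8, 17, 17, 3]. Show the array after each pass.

Pass 1: Select minimum 3 at index 3, swap -> [3, 17, 17, 8]
Pass 2: Select minimum 8 at index 3, swap -> [3, 8, 17, 17]


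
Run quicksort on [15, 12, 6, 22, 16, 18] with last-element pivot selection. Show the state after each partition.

Partition 1: pivot=18 at index 4 -> [15, 12, 6, 16, 18, 22]
Partition 2: pivot=16 at index 3 -> [15, 12, 6, 16, 18, 22]
Partition 3: pivot=6 at index 0 -> [6, 12, 15, 16, 18, 22]
Partition 4: pivot=15 at index 2 -> [6, 12, 15, 16, 18, 22]


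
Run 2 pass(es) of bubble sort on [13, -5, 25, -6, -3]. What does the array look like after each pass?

After pass 1: [-5, 13, -6, -3, 25] (3 swaps)
After pass 2: [-5, -6, -3, 13, 25] (2 swaps)
Total swaps: 5


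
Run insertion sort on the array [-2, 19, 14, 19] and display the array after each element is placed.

First element -2 is already 'sorted'
Insert 19: shifted 0 elements -> [-2, 19, 14, 19]
Insert 14: shifted 1 elements -> [-2, 14, 19, 19]
Insert 19: shifted 0 elements -> [-2, 14, 19, 19]


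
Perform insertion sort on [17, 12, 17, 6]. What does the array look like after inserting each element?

First element 17 is already 'sorted'
Insert 12: shifted 1 elements -> [12, 17, 17, 6]
Insert 17: shifted 0 elements -> [12, 17, 17, 6]
Insert 6: shifted 3 elements -> [6, 12, 17, 17]


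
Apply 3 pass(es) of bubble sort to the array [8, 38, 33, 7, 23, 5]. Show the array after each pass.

After pass 1: [8, 33, 7, 23, 5, 38] (4 swaps)
After pass 2: [8, 7, 23, 5, 33, 38] (3 swaps)
After pass 3: [7, 8, 5, 23, 33, 38] (2 swaps)
Total swaps: 9


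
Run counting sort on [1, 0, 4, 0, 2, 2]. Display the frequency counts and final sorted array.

Count array: [2, 1, 2, 0, 1]
(count[i] = number of elements equal to i)
Cumulative count: [2, 3, 5, 5, 6]
Sorted: [0, 0, 1, 2, 2, 4]


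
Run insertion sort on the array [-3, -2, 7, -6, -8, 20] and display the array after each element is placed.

First element -3 is already 'sorted'
Insert -2: shifted 0 elements -> [-3, -2, 7, -6, -8, 20]
Insert 7: shifted 0 elements -> [-3, -2, 7, -6, -8, 20]
Insert -6: shifted 3 elements -> [-6, -3, -2, 7, -8, 20]
Insert -8: shifted 4 elements -> [-8, -6, -3, -2, 7, 20]
Insert 20: shifted 0 elements -> [-8, -6, -3, -2, 7, 20]


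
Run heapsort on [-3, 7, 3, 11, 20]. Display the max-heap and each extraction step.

Build heap: [20, 11, 3, -3, 7]
Extract 20: [11, 7, 3, -3, 20]
Extract 11: [7, -3, 3, 11, 20]
Extract 7: [3, -3, 7, 11, 20]
Extract 3: [-3, 3, 7, 11, 20]


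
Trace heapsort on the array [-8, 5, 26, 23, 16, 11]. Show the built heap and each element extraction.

Build heap: [26, 23, 11, 5, 16, -8]
Extract 26: [23, 16, 11, 5, -8, 26]
Extract 23: [16, 5, 11, -8, 23, 26]
Extract 16: [11, 5, -8, 16, 23, 26]
Extract 11: [5, -8, 11, 16, 23, 26]
Extract 5: [-8, 5, 11, 16, 23, 26]


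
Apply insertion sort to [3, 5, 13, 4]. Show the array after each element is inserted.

First element 3 is already 'sorted'
Insert 5: shifted 0 elements -> [3, 5, 13, 4]
Insert 13: shifted 0 elements -> [3, 5, 13, 4]
Insert 4: shifted 2 elements -> [3, 4, 5, 13]


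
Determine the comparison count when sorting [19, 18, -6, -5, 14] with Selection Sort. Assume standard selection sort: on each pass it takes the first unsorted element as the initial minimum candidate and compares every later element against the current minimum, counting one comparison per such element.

Pass 1: scan indices 1..4 for the minimum = 4 comparison(s); min is -6, place at index 0 -> [-6, 18, 19, -5, 14]
Pass 2: scan indices 2..4 for the minimum = 3 comparison(s); min is -5, place at index 1 -> [-6, -5, 19, 18, 14]
Pass 3: scan indices 3..4 for the minimum = 2 comparison(s); min is 14, place at index 2 -> [-6, -5, 14, 18, 19]
Pass 4: scan indices 4..4 for the minimum = 1 comparison(s); min is 18, place at index 3 -> [-6, -5, 14, 18, 19]
Selection sort always scans the whole unsorted suffix, so the count is (n-1) + (n-2) + ... + 1 = n(n-1)/2 = 5*4/2 = 10 regardless of the input order.
Total comparisons: 4 + 3 + 2 + 1 = 10


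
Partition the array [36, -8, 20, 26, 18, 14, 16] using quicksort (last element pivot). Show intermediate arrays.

Partition 1: pivot=16 at index 2 -> [-8, 14, 16, 26, 18, 36, 20]
Partition 2: pivot=14 at index 1 -> [-8, 14, 16, 26, 18, 36, 20]
Partition 3: pivot=20 at index 4 -> [-8, 14, 16, 18, 20, 36, 26]
Partition 4: pivot=26 at index 5 -> [-8, 14, 16, 18, 20, 26, 36]


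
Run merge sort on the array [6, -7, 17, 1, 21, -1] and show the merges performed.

Divide and conquer:
  Merge [-7] + [17] -> [-7, 17]
  Merge [6] + [-7, 17] -> [-7, 6, 17]
  Merge [21] + [-1] -> [-1, 21]
  Merge [1] + [-1, 21] -> [-1, 1, 21]
  Merge [-7, 6, 17] + [-1, 1, 21] -> [-7, -1, 1, 6, 17, 21]


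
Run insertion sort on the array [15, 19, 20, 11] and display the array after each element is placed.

First element 15 is already 'sorted'
Insert 19: shifted 0 elements -> [15, 19, 20, 11]
Insert 20: shifted 0 elements -> [15, 19, 20, 11]
Insert 11: shifted 3 elements -> [11, 15, 19, 20]


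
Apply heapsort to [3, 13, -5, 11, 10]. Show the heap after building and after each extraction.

Build heap: [13, 11, -5, 3, 10]
Extract 13: [11, 10, -5, 3, 13]
Extract 11: [10, 3, -5, 11, 13]
Extract 10: [3, -5, 10, 11, 13]
Extract 3: [-5, 3, 10, 11, 13]


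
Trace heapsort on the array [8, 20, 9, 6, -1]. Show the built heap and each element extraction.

Build heap: [20, 8, 9, 6, -1]
Extract 20: [9, 8, -1, 6, 20]
Extract 9: [8, 6, -1, 9, 20]
Extract 8: [6, -1, 8, 9, 20]
Extract 6: [-1, 6, 8, 9, 20]


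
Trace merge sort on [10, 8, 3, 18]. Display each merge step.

Divide and conquer:
  Merge [10] + [8] -> [8, 10]
  Merge [3] + [18] -> [3, 18]
  Merge [8, 10] + [3, 18] -> [3, 8, 10, 18]
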